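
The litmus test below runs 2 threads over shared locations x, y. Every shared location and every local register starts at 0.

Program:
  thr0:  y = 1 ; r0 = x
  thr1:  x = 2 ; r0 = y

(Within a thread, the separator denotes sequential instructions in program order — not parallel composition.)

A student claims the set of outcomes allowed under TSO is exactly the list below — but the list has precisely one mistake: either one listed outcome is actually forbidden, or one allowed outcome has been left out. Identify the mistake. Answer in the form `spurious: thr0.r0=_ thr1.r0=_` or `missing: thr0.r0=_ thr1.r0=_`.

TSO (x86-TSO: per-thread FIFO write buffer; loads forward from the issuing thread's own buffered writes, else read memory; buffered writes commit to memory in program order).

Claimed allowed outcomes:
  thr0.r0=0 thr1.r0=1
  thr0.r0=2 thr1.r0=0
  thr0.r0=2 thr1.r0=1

outcome vector order: (thr0.r0,thr1.r0)
under TSO → (0,0), (0,1), (2,0), (2,1)
TSO∖claimed = {(0,0)}

missing: thr0.r0=0 thr1.r0=0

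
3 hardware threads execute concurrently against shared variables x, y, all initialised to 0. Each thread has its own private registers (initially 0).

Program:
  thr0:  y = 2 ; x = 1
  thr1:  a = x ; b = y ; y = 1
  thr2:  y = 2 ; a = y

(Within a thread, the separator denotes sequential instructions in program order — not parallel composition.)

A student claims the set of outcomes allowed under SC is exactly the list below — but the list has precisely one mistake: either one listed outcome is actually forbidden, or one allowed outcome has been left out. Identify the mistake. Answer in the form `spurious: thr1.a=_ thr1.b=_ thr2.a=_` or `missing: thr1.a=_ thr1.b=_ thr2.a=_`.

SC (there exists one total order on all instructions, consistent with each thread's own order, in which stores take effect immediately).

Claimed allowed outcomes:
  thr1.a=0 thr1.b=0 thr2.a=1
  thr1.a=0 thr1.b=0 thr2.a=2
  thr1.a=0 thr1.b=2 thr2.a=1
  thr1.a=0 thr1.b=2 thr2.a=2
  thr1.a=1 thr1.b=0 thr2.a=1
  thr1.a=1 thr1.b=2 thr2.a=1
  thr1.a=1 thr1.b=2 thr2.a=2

spurious: thr1.a=1 thr1.b=0 thr2.a=1

outcome vector order: (thr1.a,thr1.b,thr2.a)
SC: 6 outcomes — {<0 0 1>; <0 0 2>; <0 2 1>; <0 2 2>; <1 2 1>; <1 2 2>}
claimed∖SC = {<1 0 1>}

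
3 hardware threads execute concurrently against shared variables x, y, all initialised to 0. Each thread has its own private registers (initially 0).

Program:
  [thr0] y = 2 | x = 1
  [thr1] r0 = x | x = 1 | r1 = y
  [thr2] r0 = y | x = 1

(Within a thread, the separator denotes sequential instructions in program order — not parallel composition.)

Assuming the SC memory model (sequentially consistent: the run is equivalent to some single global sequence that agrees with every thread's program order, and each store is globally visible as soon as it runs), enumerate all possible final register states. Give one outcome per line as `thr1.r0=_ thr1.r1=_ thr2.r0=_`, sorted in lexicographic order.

thr1.r0=0 thr1.r1=0 thr2.r0=0
thr1.r0=0 thr1.r1=0 thr2.r0=2
thr1.r0=0 thr1.r1=2 thr2.r0=0
thr1.r0=0 thr1.r1=2 thr2.r0=2
thr1.r0=1 thr1.r1=0 thr2.r0=0
thr1.r0=1 thr1.r1=2 thr2.r0=0
thr1.r0=1 thr1.r1=2 thr2.r0=2

outcome vector order: (thr1.r0,thr1.r1,thr2.r0)
|SC outcomes| = 7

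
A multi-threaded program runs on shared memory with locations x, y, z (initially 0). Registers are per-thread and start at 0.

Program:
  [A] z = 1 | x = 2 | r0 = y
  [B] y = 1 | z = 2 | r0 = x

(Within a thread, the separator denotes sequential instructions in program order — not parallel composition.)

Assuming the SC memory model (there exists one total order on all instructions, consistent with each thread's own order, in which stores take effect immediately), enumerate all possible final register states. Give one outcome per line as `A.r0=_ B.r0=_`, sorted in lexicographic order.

outcome vector order: (A.r0,B.r0)
|SC outcomes| = 3

A.r0=0 B.r0=2
A.r0=1 B.r0=0
A.r0=1 B.r0=2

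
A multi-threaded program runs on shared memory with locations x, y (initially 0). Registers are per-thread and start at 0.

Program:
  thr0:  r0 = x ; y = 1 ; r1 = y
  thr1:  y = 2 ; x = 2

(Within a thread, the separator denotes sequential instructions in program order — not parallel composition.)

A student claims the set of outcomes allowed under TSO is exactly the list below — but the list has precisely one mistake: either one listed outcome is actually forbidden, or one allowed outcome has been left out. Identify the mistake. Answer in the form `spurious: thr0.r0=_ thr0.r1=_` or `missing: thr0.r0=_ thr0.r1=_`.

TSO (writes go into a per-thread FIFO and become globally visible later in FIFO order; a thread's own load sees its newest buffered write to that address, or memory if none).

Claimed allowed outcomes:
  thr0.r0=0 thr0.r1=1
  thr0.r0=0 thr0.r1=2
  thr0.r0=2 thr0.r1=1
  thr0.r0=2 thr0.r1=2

spurious: thr0.r0=2 thr0.r1=2

outcome vector order: (thr0.r0,thr0.r1)
TSO: 3 outcomes — {0/1; 0/2; 2/1}
claimed∖TSO = {2/2}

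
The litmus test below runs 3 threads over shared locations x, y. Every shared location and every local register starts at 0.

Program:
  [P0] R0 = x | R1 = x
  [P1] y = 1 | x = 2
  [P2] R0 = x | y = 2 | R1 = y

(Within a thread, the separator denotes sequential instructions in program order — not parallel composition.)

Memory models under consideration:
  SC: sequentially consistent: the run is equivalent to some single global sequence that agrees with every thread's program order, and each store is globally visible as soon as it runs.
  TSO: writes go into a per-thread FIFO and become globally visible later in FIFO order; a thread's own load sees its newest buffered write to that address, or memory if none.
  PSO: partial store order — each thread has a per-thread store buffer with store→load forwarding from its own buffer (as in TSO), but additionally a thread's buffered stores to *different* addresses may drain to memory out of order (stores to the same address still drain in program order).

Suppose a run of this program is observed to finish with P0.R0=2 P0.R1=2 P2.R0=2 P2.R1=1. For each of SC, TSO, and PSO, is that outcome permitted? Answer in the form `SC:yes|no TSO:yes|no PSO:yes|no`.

SC:no TSO:no PSO:yes

outcome vector order: (P0.R0,P0.R1,P2.R0,P2.R1)
SC (9): (0,0,0,1); (0,0,0,2); (0,0,2,2); (0,2,0,1); (0,2,0,2); (0,2,2,2); (2,2,0,1); (2,2,0,2); (2,2,2,2)
TSO (9): (0,0,0,1); (0,0,0,2); (0,0,2,2); (0,2,0,1); (0,2,0,2); (0,2,2,2); (2,2,0,1); (2,2,0,2); (2,2,2,2)
PSO (12): (0,0,0,1); (0,0,0,2); (0,0,2,1); (0,0,2,2); (0,2,0,1); (0,2,0,2); (0,2,2,1); (0,2,2,2); (2,2,0,1); (2,2,0,2); (2,2,2,1); (2,2,2,2)
target (2,2,2,1) ∈ {PSO}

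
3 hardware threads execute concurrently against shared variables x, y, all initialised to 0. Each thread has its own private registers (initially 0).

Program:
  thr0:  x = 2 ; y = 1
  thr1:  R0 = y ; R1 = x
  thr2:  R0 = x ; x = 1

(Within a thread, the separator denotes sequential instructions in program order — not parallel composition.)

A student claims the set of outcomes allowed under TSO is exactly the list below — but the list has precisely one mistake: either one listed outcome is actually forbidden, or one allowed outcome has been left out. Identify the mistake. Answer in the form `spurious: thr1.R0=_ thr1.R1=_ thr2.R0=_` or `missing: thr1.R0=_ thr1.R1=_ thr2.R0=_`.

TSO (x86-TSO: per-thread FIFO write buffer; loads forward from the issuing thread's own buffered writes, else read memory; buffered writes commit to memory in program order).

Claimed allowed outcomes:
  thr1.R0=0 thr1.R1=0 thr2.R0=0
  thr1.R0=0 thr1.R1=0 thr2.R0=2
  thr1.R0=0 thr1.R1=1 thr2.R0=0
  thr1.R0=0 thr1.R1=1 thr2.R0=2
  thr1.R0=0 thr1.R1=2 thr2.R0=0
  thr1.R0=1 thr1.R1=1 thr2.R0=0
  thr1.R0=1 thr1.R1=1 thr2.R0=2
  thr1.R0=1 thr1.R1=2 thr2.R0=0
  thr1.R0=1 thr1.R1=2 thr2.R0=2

outcome vector order: (thr1.R0,thr1.R1,thr2.R0)
[TSO] allowed = {(0,0,0) (0,0,2) (0,1,0) (0,1,2) (0,2,0) (0,2,2) (1,1,0) (1,1,2) (1,2,0) (1,2,2)}
TSO∖claimed = {(0,2,2)}

missing: thr1.R0=0 thr1.R1=2 thr2.R0=2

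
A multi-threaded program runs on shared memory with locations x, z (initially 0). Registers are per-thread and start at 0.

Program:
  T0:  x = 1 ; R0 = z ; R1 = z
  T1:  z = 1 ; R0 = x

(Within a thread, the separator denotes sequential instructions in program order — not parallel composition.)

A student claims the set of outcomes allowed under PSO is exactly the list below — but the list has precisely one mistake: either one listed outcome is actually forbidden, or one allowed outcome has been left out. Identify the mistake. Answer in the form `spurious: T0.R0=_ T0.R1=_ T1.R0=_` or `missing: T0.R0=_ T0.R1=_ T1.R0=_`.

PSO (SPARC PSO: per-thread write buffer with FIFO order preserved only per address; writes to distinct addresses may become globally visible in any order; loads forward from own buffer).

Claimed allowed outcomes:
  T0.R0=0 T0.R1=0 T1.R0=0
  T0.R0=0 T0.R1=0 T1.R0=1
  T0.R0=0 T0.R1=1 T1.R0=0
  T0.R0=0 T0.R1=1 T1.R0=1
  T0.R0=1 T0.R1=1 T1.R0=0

missing: T0.R0=1 T0.R1=1 T1.R0=1

outcome vector order: (T0.R0,T0.R1,T1.R0)
PSO: 6 outcomes — {000 001 010 011 110 111}
PSO∖claimed = {111}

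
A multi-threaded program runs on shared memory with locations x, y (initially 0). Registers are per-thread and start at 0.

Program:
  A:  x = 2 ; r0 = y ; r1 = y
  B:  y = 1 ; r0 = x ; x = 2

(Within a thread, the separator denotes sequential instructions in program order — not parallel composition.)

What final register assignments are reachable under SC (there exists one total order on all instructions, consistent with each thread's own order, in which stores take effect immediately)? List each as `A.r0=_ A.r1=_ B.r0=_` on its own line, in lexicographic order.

A.r0=0 A.r1=0 B.r0=2
A.r0=0 A.r1=1 B.r0=2
A.r0=1 A.r1=1 B.r0=0
A.r0=1 A.r1=1 B.r0=2

outcome vector order: (A.r0,A.r1,B.r0)
|SC outcomes| = 4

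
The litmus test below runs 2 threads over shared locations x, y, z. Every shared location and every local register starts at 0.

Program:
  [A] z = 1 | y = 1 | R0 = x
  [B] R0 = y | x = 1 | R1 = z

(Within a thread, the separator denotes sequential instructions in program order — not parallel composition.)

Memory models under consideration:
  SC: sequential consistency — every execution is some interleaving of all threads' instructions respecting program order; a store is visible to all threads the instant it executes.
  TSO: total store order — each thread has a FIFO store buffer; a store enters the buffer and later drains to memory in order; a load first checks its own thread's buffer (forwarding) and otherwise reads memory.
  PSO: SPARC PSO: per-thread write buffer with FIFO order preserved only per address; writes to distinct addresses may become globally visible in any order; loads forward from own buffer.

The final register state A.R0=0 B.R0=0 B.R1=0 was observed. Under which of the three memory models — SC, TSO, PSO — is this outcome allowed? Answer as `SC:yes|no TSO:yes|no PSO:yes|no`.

outcome vector order: (A.R0,B.R0,B.R1)
SC (5): <0 0 1>; <0 1 1>; <1 0 0>; <1 0 1>; <1 1 1>
TSO (6): <0 0 0>; <0 0 1>; <0 1 1>; <1 0 0>; <1 0 1>; <1 1 1>
PSO (8): <0 0 0>; <0 0 1>; <0 1 0>; <0 1 1>; <1 0 0>; <1 0 1>; <1 1 0>; <1 1 1>
target <0 0 0> ∈ {TSO,PSO}

SC:no TSO:yes PSO:yes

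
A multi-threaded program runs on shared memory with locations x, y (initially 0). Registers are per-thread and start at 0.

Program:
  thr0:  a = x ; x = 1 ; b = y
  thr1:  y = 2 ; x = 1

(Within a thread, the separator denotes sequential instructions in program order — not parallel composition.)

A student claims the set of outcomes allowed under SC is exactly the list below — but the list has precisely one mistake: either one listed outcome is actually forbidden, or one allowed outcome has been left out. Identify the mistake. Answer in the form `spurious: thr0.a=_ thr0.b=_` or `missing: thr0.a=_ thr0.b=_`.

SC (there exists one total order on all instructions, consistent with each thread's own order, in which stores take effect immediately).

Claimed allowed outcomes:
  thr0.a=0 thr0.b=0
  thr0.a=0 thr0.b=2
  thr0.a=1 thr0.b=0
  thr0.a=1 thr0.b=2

spurious: thr0.a=1 thr0.b=0

outcome vector order: (thr0.a,thr0.b)
[SC] allowed = {(0,0), (0,2), (1,2)}
claimed∖SC = {(1,0)}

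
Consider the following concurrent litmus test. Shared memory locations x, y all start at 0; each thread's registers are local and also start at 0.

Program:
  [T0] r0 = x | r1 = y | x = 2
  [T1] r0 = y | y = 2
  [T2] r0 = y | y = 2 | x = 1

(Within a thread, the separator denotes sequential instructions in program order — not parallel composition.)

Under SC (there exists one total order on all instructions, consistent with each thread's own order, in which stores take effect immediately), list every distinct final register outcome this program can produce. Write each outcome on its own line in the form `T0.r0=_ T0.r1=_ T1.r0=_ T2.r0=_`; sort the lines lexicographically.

outcome vector order: (T0.r0,T0.r1,T1.r0,T2.r0)
|SC outcomes| = 9

T0.r0=0 T0.r1=0 T1.r0=0 T2.r0=0
T0.r0=0 T0.r1=0 T1.r0=0 T2.r0=2
T0.r0=0 T0.r1=0 T1.r0=2 T2.r0=0
T0.r0=0 T0.r1=2 T1.r0=0 T2.r0=0
T0.r0=0 T0.r1=2 T1.r0=0 T2.r0=2
T0.r0=0 T0.r1=2 T1.r0=2 T2.r0=0
T0.r0=1 T0.r1=2 T1.r0=0 T2.r0=0
T0.r0=1 T0.r1=2 T1.r0=0 T2.r0=2
T0.r0=1 T0.r1=2 T1.r0=2 T2.r0=0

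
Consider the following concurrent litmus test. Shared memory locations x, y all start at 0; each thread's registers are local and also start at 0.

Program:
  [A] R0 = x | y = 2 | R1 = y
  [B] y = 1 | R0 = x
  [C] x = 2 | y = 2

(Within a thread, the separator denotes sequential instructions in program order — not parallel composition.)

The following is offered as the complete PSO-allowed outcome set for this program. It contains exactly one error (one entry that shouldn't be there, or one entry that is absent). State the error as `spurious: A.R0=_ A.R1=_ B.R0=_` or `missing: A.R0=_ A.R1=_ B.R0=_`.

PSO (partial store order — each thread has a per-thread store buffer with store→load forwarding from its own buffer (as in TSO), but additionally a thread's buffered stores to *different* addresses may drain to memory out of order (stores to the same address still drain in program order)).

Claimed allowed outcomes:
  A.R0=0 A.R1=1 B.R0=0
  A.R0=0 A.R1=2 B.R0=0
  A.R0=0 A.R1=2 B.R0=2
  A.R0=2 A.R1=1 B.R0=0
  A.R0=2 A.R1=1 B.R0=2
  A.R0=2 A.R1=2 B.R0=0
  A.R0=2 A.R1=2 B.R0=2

outcome vector order: (A.R0,A.R1,B.R0)
under PSO → 0/1/0 0/1/2 0/2/0 0/2/2 2/1/0 2/1/2 2/2/0 2/2/2
PSO∖claimed = {0/1/2}

missing: A.R0=0 A.R1=1 B.R0=2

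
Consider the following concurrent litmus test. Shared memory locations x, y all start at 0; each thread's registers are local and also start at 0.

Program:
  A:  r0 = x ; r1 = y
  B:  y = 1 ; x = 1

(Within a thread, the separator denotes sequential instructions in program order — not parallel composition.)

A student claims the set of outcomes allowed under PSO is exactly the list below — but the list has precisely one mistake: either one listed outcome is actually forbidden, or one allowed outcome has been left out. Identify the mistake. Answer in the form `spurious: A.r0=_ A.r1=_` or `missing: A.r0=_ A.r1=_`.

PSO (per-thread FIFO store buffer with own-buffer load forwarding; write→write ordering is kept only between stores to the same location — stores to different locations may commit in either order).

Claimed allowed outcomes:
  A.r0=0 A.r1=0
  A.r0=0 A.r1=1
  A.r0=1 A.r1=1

outcome vector order: (A.r0,A.r1)
under PSO → 0/0 0/1 1/0 1/1
PSO∖claimed = {1/0}

missing: A.r0=1 A.r1=0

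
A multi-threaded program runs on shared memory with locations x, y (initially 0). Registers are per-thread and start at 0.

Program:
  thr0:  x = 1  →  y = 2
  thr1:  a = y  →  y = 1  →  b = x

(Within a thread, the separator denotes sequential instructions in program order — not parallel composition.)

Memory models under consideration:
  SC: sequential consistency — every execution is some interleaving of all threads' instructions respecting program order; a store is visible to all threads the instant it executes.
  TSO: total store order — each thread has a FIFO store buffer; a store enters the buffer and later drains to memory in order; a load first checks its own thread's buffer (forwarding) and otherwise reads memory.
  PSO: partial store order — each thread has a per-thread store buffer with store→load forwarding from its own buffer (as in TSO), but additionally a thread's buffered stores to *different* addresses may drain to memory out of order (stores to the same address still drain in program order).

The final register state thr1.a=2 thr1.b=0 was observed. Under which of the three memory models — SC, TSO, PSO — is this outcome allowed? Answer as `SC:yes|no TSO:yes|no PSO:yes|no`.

outcome vector order: (thr1.a,thr1.b)
[SC] allowed = {00; 01; 21}
[TSO] allowed = {00; 01; 21}
[PSO] allowed = {00; 01; 20; 21}
target 20 ∈ {PSO}

SC:no TSO:no PSO:yes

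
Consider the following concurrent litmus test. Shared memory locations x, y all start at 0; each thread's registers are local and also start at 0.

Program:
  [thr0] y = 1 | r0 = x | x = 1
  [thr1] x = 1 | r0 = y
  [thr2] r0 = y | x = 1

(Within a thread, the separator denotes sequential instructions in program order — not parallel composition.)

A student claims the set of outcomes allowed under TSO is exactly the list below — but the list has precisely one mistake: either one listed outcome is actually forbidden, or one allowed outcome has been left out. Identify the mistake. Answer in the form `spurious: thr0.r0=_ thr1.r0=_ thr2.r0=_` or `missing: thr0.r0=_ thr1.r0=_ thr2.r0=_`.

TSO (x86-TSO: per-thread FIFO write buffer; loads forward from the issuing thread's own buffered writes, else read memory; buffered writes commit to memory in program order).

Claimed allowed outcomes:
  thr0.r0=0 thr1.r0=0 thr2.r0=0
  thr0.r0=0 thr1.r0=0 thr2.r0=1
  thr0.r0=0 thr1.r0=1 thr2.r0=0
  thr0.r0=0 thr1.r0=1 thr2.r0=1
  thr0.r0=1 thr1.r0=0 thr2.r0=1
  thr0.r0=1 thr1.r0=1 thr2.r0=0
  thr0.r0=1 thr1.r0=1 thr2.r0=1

outcome vector order: (thr0.r0,thr1.r0,thr2.r0)
[TSO] allowed = {000, 001, 010, 011, 100, 101, 110, 111}
TSO∖claimed = {100}

missing: thr0.r0=1 thr1.r0=0 thr2.r0=0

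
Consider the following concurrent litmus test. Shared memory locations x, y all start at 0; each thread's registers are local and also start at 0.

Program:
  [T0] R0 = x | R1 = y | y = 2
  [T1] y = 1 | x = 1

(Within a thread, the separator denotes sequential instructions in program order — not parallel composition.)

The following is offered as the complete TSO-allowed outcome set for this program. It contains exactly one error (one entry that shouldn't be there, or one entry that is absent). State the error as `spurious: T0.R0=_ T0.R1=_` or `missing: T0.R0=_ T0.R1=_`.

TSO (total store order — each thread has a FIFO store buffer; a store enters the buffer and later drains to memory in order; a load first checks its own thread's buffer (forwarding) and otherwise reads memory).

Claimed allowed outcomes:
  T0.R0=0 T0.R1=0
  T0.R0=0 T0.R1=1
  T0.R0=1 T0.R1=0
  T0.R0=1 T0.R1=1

spurious: T0.R0=1 T0.R1=0

outcome vector order: (T0.R0,T0.R1)
TSO (3): 0/0; 0/1; 1/1
claimed∖TSO = {1/0}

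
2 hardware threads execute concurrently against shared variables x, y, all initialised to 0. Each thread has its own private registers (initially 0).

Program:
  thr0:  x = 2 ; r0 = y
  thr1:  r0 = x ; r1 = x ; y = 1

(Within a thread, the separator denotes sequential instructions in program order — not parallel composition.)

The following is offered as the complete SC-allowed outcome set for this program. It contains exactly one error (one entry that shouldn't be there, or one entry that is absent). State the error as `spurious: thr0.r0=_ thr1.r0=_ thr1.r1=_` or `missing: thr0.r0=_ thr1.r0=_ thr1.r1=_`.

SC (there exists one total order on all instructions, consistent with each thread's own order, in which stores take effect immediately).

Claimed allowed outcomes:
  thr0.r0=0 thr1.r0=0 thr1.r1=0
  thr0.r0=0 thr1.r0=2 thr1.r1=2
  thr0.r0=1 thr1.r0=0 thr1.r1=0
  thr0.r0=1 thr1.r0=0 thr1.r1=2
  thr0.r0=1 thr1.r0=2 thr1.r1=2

missing: thr0.r0=0 thr1.r0=0 thr1.r1=2

outcome vector order: (thr0.r0,thr1.r0,thr1.r1)
under SC → (0,0,0), (0,0,2), (0,2,2), (1,0,0), (1,0,2), (1,2,2)
SC∖claimed = {(0,0,2)}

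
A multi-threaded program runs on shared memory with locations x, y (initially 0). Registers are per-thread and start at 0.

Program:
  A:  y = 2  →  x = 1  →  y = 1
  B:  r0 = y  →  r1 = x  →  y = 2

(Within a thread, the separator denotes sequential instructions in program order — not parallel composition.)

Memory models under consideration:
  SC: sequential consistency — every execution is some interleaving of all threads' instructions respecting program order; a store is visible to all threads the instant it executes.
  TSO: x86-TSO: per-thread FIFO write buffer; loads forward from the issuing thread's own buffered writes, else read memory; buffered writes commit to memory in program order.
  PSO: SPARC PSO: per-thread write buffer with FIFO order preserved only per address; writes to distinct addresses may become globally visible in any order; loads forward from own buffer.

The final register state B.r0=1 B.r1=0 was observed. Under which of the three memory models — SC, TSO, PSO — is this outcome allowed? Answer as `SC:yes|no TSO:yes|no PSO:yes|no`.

outcome vector order: (B.r0,B.r1)
SC (5): 0/0, 0/1, 1/1, 2/0, 2/1
TSO (5): 0/0, 0/1, 1/1, 2/0, 2/1
PSO (6): 0/0, 0/1, 1/0, 1/1, 2/0, 2/1
target 1/0 ∈ {PSO}

SC:no TSO:no PSO:yes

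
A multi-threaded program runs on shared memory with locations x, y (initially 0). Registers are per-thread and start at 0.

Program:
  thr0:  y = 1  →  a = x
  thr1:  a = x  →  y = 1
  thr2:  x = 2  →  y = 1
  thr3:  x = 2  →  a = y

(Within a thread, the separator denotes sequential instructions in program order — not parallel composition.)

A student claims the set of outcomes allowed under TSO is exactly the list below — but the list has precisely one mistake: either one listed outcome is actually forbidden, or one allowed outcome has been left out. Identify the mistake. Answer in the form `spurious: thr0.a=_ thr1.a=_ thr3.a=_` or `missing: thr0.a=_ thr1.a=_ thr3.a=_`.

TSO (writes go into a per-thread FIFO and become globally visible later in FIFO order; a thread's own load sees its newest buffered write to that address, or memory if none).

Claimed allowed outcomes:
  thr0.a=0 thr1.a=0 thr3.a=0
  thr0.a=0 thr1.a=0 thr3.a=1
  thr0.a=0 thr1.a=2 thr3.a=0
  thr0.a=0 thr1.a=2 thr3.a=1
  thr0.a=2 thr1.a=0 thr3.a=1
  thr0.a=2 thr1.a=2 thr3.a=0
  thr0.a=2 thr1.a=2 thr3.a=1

outcome vector order: (thr0.a,thr1.a,thr3.a)
TSO: 8 outcomes — {0/0/0, 0/0/1, 0/2/0, 0/2/1, 2/0/0, 2/0/1, 2/2/0, 2/2/1}
TSO∖claimed = {2/0/0}

missing: thr0.a=2 thr1.a=0 thr3.a=0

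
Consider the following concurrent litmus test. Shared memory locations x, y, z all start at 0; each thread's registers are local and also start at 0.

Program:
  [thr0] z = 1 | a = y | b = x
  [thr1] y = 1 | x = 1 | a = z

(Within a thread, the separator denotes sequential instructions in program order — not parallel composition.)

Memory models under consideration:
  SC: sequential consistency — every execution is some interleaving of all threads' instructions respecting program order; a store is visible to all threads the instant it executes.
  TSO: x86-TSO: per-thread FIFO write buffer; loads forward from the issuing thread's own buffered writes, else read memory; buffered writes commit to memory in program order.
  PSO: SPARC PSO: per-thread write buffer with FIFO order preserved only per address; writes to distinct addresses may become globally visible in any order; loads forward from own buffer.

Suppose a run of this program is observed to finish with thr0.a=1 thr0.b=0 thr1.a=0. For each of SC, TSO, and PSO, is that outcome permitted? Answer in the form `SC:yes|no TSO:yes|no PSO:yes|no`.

SC:no TSO:yes PSO:yes

outcome vector order: (thr0.a,thr0.b,thr1.a)
[SC] allowed = {<0 0 1>, <0 1 1>, <1 0 1>, <1 1 0>, <1 1 1>}
[TSO] allowed = {<0 0 0>, <0 0 1>, <0 1 0>, <0 1 1>, <1 0 0>, <1 0 1>, <1 1 0>, <1 1 1>}
[PSO] allowed = {<0 0 0>, <0 0 1>, <0 1 0>, <0 1 1>, <1 0 0>, <1 0 1>, <1 1 0>, <1 1 1>}
target <1 0 0> ∈ {TSO,PSO}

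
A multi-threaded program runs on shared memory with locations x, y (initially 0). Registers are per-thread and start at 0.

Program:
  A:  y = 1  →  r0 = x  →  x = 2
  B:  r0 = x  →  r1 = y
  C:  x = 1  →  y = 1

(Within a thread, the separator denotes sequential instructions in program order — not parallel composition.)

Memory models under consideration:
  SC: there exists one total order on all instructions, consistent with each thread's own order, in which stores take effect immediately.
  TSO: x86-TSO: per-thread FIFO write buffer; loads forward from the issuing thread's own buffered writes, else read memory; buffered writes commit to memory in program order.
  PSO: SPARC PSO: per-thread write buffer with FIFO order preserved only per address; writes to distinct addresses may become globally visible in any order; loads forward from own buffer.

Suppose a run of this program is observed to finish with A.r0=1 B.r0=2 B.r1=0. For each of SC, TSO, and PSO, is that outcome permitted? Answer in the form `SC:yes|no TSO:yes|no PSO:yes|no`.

outcome vector order: (A.r0,B.r0,B.r1)
SC: 9 outcomes — {0/0/0, 0/0/1, 0/1/1, 0/2/1, 1/0/0, 1/0/1, 1/1/0, 1/1/1, 1/2/1}
TSO: 10 outcomes — {0/0/0, 0/0/1, 0/1/0, 0/1/1, 0/2/1, 1/0/0, 1/0/1, 1/1/0, 1/1/1, 1/2/1}
PSO: 12 outcomes — {0/0/0, 0/0/1, 0/1/0, 0/1/1, 0/2/0, 0/2/1, 1/0/0, 1/0/1, 1/1/0, 1/1/1, 1/2/0, 1/2/1}
target 1/2/0 ∈ {PSO}

SC:no TSO:no PSO:yes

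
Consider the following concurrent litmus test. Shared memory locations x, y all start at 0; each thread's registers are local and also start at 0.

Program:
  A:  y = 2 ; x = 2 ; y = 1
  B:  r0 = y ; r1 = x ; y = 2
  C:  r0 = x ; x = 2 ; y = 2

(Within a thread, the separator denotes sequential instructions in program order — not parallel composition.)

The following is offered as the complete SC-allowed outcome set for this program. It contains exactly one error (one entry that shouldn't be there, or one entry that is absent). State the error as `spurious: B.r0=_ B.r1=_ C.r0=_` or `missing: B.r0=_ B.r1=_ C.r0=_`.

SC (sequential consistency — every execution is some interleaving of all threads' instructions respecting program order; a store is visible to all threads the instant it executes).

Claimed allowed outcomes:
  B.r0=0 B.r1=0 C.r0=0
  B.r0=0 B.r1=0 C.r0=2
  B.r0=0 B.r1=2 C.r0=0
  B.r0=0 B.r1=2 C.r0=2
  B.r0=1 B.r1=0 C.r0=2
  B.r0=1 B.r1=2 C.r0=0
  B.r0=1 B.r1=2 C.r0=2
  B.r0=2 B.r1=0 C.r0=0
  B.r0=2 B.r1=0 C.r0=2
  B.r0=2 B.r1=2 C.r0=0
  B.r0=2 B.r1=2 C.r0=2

spurious: B.r0=1 B.r1=0 C.r0=2

outcome vector order: (B.r0,B.r1,C.r0)
SC (10): 0/0/0 0/0/2 0/2/0 0/2/2 1/2/0 1/2/2 2/0/0 2/0/2 2/2/0 2/2/2
claimed∖SC = {1/0/2}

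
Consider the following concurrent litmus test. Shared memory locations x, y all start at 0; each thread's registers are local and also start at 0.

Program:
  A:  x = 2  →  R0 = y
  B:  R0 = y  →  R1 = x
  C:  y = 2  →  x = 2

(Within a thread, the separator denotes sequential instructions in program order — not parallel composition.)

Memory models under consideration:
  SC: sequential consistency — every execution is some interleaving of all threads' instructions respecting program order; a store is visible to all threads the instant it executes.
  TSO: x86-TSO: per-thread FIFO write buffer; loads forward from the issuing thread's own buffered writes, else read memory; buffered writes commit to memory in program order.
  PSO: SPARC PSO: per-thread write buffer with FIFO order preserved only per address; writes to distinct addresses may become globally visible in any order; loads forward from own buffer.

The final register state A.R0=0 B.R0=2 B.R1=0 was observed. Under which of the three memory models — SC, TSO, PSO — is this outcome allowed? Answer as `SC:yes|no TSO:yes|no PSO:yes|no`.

SC:no TSO:yes PSO:yes

outcome vector order: (A.R0,B.R0,B.R1)
[SC] allowed = {<0 0 0>, <0 0 2>, <0 2 2>, <2 0 0>, <2 0 2>, <2 2 0>, <2 2 2>}
[TSO] allowed = {<0 0 0>, <0 0 2>, <0 2 0>, <0 2 2>, <2 0 0>, <2 0 2>, <2 2 0>, <2 2 2>}
[PSO] allowed = {<0 0 0>, <0 0 2>, <0 2 0>, <0 2 2>, <2 0 0>, <2 0 2>, <2 2 0>, <2 2 2>}
target <0 2 0> ∈ {TSO,PSO}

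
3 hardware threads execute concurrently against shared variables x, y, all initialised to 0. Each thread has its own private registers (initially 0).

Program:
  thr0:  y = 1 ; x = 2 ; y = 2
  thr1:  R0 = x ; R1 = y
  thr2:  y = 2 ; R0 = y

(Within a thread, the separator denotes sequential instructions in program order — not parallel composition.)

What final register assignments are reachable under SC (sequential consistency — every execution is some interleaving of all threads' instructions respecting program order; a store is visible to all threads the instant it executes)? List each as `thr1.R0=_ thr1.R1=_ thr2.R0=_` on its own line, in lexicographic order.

thr1.R0=0 thr1.R1=0 thr2.R0=1
thr1.R0=0 thr1.R1=0 thr2.R0=2
thr1.R0=0 thr1.R1=1 thr2.R0=1
thr1.R0=0 thr1.R1=1 thr2.R0=2
thr1.R0=0 thr1.R1=2 thr2.R0=1
thr1.R0=0 thr1.R1=2 thr2.R0=2
thr1.R0=2 thr1.R1=1 thr2.R0=1
thr1.R0=2 thr1.R1=1 thr2.R0=2
thr1.R0=2 thr1.R1=2 thr2.R0=1
thr1.R0=2 thr1.R1=2 thr2.R0=2

outcome vector order: (thr1.R0,thr1.R1,thr2.R0)
|SC outcomes| = 10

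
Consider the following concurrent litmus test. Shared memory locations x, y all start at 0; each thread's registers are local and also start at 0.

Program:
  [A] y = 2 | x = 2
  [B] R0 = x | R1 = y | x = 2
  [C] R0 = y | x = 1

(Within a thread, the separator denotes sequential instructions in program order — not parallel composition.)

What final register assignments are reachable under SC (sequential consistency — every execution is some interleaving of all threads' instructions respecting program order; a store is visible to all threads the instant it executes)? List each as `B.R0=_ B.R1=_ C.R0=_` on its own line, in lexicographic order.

B.R0=0 B.R1=0 C.R0=0
B.R0=0 B.R1=0 C.R0=2
B.R0=0 B.R1=2 C.R0=0
B.R0=0 B.R1=2 C.R0=2
B.R0=1 B.R1=0 C.R0=0
B.R0=1 B.R1=2 C.R0=0
B.R0=1 B.R1=2 C.R0=2
B.R0=2 B.R1=2 C.R0=0
B.R0=2 B.R1=2 C.R0=2

outcome vector order: (B.R0,B.R1,C.R0)
|SC outcomes| = 9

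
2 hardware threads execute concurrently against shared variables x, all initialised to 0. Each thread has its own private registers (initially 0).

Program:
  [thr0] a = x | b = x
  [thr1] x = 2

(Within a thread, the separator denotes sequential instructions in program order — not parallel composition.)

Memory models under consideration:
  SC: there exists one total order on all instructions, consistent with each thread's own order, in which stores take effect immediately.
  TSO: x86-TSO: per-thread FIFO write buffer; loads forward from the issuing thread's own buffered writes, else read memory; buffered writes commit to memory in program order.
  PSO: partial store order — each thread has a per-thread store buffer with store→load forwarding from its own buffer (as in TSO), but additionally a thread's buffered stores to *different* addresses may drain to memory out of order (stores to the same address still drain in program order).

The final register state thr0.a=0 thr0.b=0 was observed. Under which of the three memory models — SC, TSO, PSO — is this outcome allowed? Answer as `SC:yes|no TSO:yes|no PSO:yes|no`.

outcome vector order: (thr0.a,thr0.b)
SC: 3 outcomes — {0/0, 0/2, 2/2}
TSO: 3 outcomes — {0/0, 0/2, 2/2}
PSO: 3 outcomes — {0/0, 0/2, 2/2}
target 0/0 ∈ {SC,TSO,PSO}

SC:yes TSO:yes PSO:yes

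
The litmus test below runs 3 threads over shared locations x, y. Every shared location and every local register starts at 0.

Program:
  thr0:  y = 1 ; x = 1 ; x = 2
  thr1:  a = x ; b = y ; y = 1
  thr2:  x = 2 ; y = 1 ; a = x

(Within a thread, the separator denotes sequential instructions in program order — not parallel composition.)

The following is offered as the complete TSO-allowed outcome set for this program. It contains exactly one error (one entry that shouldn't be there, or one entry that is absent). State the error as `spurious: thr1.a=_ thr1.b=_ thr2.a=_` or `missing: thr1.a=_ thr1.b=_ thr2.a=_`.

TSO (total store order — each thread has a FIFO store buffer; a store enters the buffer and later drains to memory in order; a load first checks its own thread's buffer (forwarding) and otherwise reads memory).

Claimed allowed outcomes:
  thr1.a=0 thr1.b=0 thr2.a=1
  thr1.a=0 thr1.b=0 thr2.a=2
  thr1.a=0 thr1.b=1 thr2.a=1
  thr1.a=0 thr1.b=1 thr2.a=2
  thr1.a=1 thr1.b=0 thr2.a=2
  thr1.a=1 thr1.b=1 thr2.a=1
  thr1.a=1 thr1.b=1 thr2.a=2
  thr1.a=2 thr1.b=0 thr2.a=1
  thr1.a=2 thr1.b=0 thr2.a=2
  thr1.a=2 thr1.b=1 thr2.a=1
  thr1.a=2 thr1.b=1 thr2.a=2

spurious: thr1.a=1 thr1.b=0 thr2.a=2

outcome vector order: (thr1.a,thr1.b,thr2.a)
TSO (10): <0 0 1> <0 0 2> <0 1 1> <0 1 2> <1 1 1> <1 1 2> <2 0 1> <2 0 2> <2 1 1> <2 1 2>
claimed∖TSO = {<1 0 2>}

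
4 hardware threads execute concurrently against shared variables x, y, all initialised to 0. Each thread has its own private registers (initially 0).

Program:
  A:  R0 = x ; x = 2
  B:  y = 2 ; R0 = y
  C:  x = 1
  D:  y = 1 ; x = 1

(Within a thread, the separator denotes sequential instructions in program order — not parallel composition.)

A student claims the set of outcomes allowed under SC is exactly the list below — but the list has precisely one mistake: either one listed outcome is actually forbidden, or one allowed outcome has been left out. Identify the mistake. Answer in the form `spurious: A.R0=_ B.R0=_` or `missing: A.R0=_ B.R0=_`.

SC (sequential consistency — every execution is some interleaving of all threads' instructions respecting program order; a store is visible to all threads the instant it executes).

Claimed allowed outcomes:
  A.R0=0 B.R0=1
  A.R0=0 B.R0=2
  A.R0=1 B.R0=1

missing: A.R0=1 B.R0=2

outcome vector order: (A.R0,B.R0)
under SC → 01, 02, 11, 12
SC∖claimed = {12}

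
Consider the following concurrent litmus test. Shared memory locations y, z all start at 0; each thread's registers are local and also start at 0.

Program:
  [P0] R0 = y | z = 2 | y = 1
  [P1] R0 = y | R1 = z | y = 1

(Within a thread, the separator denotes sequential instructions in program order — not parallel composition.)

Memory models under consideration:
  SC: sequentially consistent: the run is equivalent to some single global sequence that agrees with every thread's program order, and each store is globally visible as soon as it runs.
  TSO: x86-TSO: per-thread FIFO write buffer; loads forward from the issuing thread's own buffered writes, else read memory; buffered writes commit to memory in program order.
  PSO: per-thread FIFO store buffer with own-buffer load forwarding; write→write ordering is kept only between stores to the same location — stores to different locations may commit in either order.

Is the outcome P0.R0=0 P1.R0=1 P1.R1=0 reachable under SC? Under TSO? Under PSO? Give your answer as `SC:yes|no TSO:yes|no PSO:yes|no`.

outcome vector order: (P0.R0,P1.R0,P1.R1)
SC: 4 outcomes — {(0,0,0) (0,0,2) (0,1,2) (1,0,0)}
TSO: 4 outcomes — {(0,0,0) (0,0,2) (0,1,2) (1,0,0)}
PSO: 5 outcomes — {(0,0,0) (0,0,2) (0,1,0) (0,1,2) (1,0,0)}
target (0,1,0) ∈ {PSO}

SC:no TSO:no PSO:yes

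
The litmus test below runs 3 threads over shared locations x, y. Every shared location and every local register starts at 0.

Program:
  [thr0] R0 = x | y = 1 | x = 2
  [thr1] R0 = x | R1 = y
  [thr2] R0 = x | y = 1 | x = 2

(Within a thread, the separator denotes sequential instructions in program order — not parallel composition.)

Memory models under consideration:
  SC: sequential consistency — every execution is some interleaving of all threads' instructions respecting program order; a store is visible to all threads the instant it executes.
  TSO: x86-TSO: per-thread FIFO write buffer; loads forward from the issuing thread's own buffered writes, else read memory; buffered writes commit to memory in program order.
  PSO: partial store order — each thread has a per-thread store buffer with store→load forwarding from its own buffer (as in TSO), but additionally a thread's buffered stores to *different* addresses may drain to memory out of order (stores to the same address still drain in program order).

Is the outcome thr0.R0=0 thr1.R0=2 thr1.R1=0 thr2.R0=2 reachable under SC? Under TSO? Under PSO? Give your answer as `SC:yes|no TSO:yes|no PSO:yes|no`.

SC:no TSO:no PSO:yes

outcome vector order: (thr0.R0,thr1.R0,thr1.R1,thr2.R0)
under SC → <0 0 0 0> <0 0 0 2> <0 0 1 0> <0 0 1 2> <0 2 1 0> <0 2 1 2> <2 0 0 0> <2 0 1 0> <2 2 1 0>
under TSO → <0 0 0 0> <0 0 0 2> <0 0 1 0> <0 0 1 2> <0 2 1 0> <0 2 1 2> <2 0 0 0> <2 0 1 0> <2 2 1 0>
under PSO → <0 0 0 0> <0 0 0 2> <0 0 1 0> <0 0 1 2> <0 2 0 0> <0 2 0 2> <0 2 1 0> <0 2 1 2> <2 0 0 0> <2 0 1 0> <2 2 0 0> <2 2 1 0>
target <0 2 0 2> ∈ {PSO}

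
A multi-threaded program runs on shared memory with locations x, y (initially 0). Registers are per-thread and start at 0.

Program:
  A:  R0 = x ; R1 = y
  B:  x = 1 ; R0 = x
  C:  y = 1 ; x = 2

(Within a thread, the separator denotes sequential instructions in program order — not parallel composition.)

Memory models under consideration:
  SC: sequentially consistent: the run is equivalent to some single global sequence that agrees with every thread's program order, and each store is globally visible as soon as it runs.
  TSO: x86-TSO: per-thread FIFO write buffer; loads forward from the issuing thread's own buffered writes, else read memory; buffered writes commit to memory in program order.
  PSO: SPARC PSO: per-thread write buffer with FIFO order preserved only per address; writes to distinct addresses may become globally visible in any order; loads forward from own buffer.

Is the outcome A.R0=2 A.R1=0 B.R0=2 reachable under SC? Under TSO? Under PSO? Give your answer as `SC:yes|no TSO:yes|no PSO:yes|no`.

outcome vector order: (A.R0,A.R1,B.R0)
under SC → (0,0,1); (0,0,2); (0,1,1); (0,1,2); (1,0,1); (1,0,2); (1,1,1); (1,1,2); (2,1,1); (2,1,2)
under TSO → (0,0,1); (0,0,2); (0,1,1); (0,1,2); (1,0,1); (1,0,2); (1,1,1); (1,1,2); (2,1,1); (2,1,2)
under PSO → (0,0,1); (0,0,2); (0,1,1); (0,1,2); (1,0,1); (1,0,2); (1,1,1); (1,1,2); (2,0,1); (2,0,2); (2,1,1); (2,1,2)
target (2,0,2) ∈ {PSO}

SC:no TSO:no PSO:yes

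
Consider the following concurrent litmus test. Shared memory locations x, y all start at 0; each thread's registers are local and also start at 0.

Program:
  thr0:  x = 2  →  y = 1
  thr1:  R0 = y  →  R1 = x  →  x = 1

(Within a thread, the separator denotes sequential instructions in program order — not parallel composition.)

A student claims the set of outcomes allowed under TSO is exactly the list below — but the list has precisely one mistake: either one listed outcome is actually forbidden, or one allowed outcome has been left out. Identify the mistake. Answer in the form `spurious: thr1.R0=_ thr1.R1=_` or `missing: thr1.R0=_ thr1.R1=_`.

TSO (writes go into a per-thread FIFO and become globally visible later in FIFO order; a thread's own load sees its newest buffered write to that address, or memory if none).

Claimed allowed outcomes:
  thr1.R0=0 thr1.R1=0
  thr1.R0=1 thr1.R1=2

outcome vector order: (thr1.R0,thr1.R1)
[TSO] allowed = {0/0, 0/2, 1/2}
TSO∖claimed = {0/2}

missing: thr1.R0=0 thr1.R1=2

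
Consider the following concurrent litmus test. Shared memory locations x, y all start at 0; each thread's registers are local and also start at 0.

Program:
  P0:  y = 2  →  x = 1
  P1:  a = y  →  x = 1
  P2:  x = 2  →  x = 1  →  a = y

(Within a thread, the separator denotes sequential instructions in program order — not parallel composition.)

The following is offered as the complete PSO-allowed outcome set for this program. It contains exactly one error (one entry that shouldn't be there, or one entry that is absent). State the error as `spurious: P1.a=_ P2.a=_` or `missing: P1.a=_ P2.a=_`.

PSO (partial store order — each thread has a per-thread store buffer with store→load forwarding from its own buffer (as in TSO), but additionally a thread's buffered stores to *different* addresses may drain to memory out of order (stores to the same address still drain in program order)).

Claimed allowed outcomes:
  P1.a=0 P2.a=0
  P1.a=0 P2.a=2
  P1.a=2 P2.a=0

missing: P1.a=2 P2.a=2

outcome vector order: (P1.a,P2.a)
under PSO → 00, 02, 20, 22
PSO∖claimed = {22}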